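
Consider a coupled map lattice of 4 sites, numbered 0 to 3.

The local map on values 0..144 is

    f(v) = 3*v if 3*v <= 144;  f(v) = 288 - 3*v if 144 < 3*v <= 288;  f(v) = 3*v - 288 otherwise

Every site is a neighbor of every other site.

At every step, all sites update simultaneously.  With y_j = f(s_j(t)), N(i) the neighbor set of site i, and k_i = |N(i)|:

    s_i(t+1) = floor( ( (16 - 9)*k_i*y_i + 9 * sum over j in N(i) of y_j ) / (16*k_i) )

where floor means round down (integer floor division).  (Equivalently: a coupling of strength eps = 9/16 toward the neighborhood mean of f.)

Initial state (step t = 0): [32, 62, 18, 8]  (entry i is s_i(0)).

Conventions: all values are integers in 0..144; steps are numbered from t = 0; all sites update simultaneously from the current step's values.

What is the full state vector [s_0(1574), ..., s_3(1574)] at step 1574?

Answer: [103, 103, 104, 105]
Key observation: The state at step 19, [103, 103, 104, 105], reappears at step 24: the system is in a cycle of period 5 from step 19 on.  Therefore the state at step 1574 equals the state at step 19 + ((1574 - 19) mod 5) = 19, which is [103, 103, 104, 105].

Derivation:
t=0: [32, 62, 18, 8]
t=1: [75, 77, 65, 57]
t=2: [77, 76, 85, 91]
t=3: [45, 45, 39, 34]
t=4: [125, 125, 120, 117]
t=5: [79, 79, 75, 73]
t=6: [56, 56, 59, 61]
t=7: [115, 115, 113, 111]
t=8: [53, 53, 52, 50]
t=9: [131, 131, 132, 133]
t=10: [106, 106, 107, 108]
t=11: [31, 31, 32, 33]
t=12: [94, 94, 95, 96]
t=13: [4, 4, 3, 2]
t=14: [10, 10, 9, 8]
t=15: [28, 28, 27, 26]
t=16: [82, 82, 81, 80]
t=17: [43, 43, 44, 45]
t=18: [130, 130, 131, 132]
t=19: [103, 103, 104, 105]
t=20: [22, 22, 23, 24]
t=21: [67, 67, 68, 69]
t=22: [85, 85, 84, 83]
t=23: [34, 34, 35, 36]
t=24: [103, 103, 104, 105]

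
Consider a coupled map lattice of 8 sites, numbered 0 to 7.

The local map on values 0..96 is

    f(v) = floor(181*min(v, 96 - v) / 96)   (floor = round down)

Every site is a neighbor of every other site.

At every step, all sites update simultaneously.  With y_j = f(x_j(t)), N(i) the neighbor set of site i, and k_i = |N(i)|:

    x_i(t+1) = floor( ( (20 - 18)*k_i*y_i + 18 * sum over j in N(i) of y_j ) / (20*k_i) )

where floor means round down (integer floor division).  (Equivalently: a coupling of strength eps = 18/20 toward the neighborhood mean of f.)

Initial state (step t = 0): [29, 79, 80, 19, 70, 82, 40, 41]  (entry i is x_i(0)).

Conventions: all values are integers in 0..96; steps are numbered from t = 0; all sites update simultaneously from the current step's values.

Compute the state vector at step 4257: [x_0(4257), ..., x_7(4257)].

Answer: [49, 49, 49, 49, 49, 49, 49, 49]
Key observation: The state at step 11, [28, 28, 28, 28, 28, 28, 28, 28], reappears at step 18: the system is in a cycle of period 7 from step 11 on.  Therefore the state at step 4257 equals the state at step 11 + ((4257 - 11) mod 7) = 15, which is [49, 49, 49, 49, 49, 49, 49, 49].

Derivation:
t=0: [29, 79, 80, 19, 70, 82, 40, 41]
t=1: [47, 47, 47, 47, 47, 47, 46, 46]
t=2: [87, 87, 87, 87, 87, 87, 87, 87]
t=3: [16, 16, 16, 16, 16, 16, 16, 16]
t=4: [30, 30, 30, 30, 30, 30, 30, 30]
t=5: [56, 56, 56, 56, 56, 56, 56, 56]
t=6: [75, 75, 75, 75, 75, 75, 75, 75]
t=7: [39, 39, 39, 39, 39, 39, 39, 39]
t=8: [73, 73, 73, 73, 73, 73, 73, 73]
t=9: [43, 43, 43, 43, 43, 43, 43, 43]
t=10: [81, 81, 81, 81, 81, 81, 81, 81]
t=11: [28, 28, 28, 28, 28, 28, 28, 28]
t=12: [52, 52, 52, 52, 52, 52, 52, 52]
t=13: [82, 82, 82, 82, 82, 82, 82, 82]
t=14: [26, 26, 26, 26, 26, 26, 26, 26]
t=15: [49, 49, 49, 49, 49, 49, 49, 49]
t=16: [88, 88, 88, 88, 88, 88, 88, 88]
t=17: [15, 15, 15, 15, 15, 15, 15, 15]
t=18: [28, 28, 28, 28, 28, 28, 28, 28]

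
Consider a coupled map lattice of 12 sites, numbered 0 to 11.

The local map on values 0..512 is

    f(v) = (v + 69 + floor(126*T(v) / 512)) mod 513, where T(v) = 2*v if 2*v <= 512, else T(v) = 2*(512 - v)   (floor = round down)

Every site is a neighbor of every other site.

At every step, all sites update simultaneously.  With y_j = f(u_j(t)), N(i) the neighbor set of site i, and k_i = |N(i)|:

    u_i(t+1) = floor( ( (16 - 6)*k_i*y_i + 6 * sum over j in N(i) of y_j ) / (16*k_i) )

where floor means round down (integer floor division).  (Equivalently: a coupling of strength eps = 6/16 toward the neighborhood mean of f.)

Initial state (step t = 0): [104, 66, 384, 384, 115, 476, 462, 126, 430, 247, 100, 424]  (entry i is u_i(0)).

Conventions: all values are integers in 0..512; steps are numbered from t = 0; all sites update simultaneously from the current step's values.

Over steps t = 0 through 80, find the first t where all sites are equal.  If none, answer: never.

Answer: never
Key observation: The state at step 31 reappears at step 35 — the system is in a cycle of period 4 from step 31 on.  No step 0..35 is synchronized, and the cycle repeats forever, so no step up to 80 (or ever) has all sites equal.

Derivation:
t=0: [104, 66, 384, 384, 115, 476, 462, 126, 430, 247, 100, 424]  (not all equal)
t=1: [189, 156, 59, 59, 199, 86, 82, 209, 72, 315, 186, 71]  (not all equal)
t=2: [319, 289, 204, 204, 327, 228, 224, 336, 215, 395, 316, 214]  (not all equal)
t=3: [446, 437, 382, 382, 449, 403, 400, 452, 391, 166, 446, 391]  (not all equal)
t=4: [37, 34, 18, 18, 39, 24, 24, 39, 21, 204, 37, 21]  (not all equal)
t=5: [127, 124, 110, 110, 129, 115, 115, 129, 113, 274, 127, 113]  (not all equal)
t=6: [260, 258, 245, 245, 262, 249, 249, 262, 248, 379, 260, 248]  (not all equal)
t=7: [434, 433, 423, 423, 435, 426, 426, 435, 426, 166, 434, 426]  (not all equal)
t=8: [36, 36, 33, 33, 36, 34, 34, 36, 34, 207, 36, 34]  (not all equal)
t=9: [130, 130, 127, 127, 130, 128, 128, 130, 128, 280, 130, 128]  (not all equal)
t=10: [268, 268, 265, 265, 268, 267, 267, 268, 267, 387, 268, 267]  (not all equal)
t=11: [441, 441, 440, 440, 441, 440, 440, 441, 440, 173, 441, 440]  (not all equal)
t=12: [41, 41, 41, 41, 41, 41, 41, 41, 41, 216, 41, 41]  (not all equal)
t=13: [138, 138, 138, 138, 138, 138, 138, 138, 138, 293, 138, 138]  (not all equal)
t=14: [280, 280, 280, 280, 280, 280, 280, 280, 280, 395, 280, 280]  (not all equal)
t=15: [447, 447, 447, 447, 447, 447, 447, 447, 447, 178, 447, 447]  (not all equal)
t=16: [44, 44, 44, 44, 44, 44, 44, 44, 44, 221, 44, 44]  (not all equal)
t=17: [143, 143, 143, 143, 143, 143, 143, 143, 143, 299, 143, 143]  (not all equal)
t=18: [288, 288, 288, 288, 288, 288, 288, 288, 288, 400, 288, 288]  (not all equal)
t=19: [451, 451, 451, 451, 451, 451, 451, 451, 451, 182, 451, 451]  (not all equal)
t=20: [47, 47, 47, 47, 47, 47, 47, 47, 47, 226, 47, 47]  (not all equal)
t=21: [148, 148, 148, 148, 148, 148, 148, 148, 148, 305, 148, 148]  (not all equal)
t=22: [295, 295, 295, 295, 295, 295, 295, 295, 295, 405, 295, 295]  (not all equal)
t=23: [454, 454, 454, 454, 454, 454, 454, 454, 454, 184, 454, 454]  (not all equal)
t=24: [48, 48, 48, 48, 48, 48, 48, 48, 48, 228, 48, 48]  (not all equal)
t=25: [149, 149, 149, 149, 149, 149, 149, 149, 149, 308, 149, 149]  (not all equal)
t=26: [297, 297, 297, 297, 297, 297, 297, 297, 297, 407, 297, 297]  (not all equal)
t=27: [455, 455, 455, 455, 455, 455, 455, 455, 455, 185, 455, 455]  (not all equal)
t=28: [49, 49, 49, 49, 49, 49, 49, 49, 49, 230, 49, 49]  (not all equal)
t=29: [151, 151, 151, 151, 151, 151, 151, 151, 151, 310, 151, 151]  (not all equal)
t=30: [300, 300, 300, 300, 300, 300, 300, 300, 300, 409, 300, 300]  (not all equal)
t=31: [457, 457, 457, 457, 457, 457, 457, 457, 457, 186, 457, 457]  (not all equal)
t=32: [50, 50, 50, 50, 50, 50, 50, 50, 50, 231, 50, 50]  (not all equal)
t=33: [152, 152, 152, 152, 152, 152, 152, 152, 152, 311, 152, 152]  (not all equal)
t=34: [301, 301, 301, 301, 301, 301, 301, 301, 301, 409, 301, 301]  (not all equal)
t=35: [457, 457, 457, 457, 457, 457, 457, 457, 457, 186, 457, 457]  (not all equal)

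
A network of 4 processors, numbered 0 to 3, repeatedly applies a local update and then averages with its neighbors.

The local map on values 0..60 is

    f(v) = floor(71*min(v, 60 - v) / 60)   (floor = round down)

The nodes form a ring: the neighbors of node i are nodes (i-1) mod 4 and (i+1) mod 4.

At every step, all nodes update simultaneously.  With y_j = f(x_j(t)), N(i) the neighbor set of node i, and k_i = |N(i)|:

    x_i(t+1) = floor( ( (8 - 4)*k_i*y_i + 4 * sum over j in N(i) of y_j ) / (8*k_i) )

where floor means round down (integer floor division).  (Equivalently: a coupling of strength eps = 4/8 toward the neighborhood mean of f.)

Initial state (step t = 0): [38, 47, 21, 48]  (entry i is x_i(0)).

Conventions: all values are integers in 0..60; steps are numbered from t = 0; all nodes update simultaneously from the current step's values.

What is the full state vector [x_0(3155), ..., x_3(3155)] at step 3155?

Answer: [34, 34, 34, 34]
Key observation: The state at step 4, [30, 30, 30, 30], reappears at step 8: the system is in a cycle of period 4 from step 4 on.  Therefore the state at step 3155 equals the state at step 4 + ((3155 - 4) mod 4) = 7, which is [34, 34, 34, 34].

Derivation:
t=0: [38, 47, 21, 48]
t=1: [20, 20, 19, 19]
t=2: [22, 22, 22, 22]
t=3: [26, 26, 26, 26]
t=4: [30, 30, 30, 30]
t=5: [35, 35, 35, 35]
t=6: [29, 29, 29, 29]
t=7: [34, 34, 34, 34]
t=8: [30, 30, 30, 30]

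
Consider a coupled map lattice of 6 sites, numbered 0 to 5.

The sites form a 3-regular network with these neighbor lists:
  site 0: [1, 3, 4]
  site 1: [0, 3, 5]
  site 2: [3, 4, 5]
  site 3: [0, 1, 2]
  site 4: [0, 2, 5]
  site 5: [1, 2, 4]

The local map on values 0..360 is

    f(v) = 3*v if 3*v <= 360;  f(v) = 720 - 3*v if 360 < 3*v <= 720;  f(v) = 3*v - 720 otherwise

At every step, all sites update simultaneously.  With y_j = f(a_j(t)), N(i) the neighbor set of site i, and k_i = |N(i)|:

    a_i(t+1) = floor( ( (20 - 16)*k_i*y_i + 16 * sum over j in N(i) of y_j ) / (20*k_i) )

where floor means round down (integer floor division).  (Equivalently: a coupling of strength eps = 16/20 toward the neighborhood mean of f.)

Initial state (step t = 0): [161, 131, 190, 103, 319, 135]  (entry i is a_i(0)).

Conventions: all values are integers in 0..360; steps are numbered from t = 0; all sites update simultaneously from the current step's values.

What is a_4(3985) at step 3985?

Simulating step by step:
t=0: [161, 131, 190, 103, 319, 135]
t=1: [280, 295, 259, 252, 234, 253]
t=2: [82, 85, 36, 98, 61, 71]
t=3: [244, 251, 205, 221, 187, 188]
t=4: [68, 66, 120, 51, 104, 110]
t=5: [217, 222, 284, 233, 300, 298]
t=6: [81, 81, 126, 72, 136, 132]
t=7: [254, 257, 295, 264, 304, 304]
t=8: [92, 91, 154, 83, 144, 147]
t=9: [271, 269, 269, 265, 274, 274]
t=10: [89, 89, 91, 86, 95, 94]
t=11: [269, 268, 274, 266, 276, 276]
t=12: [89, 89, 98, 88, 100, 100]
t=13: [275, 275, 289, 273, 289, 289]
t=14: [114, 114, 134, 115, 135, 135]
t=15: [335, 335, 323, 336, 323, 323]
t=16: [276, 276, 259, 276, 258, 258]
t=17: [93, 93, 69, 94, 69, 69]
t=18: [260, 260, 227, 260, 226, 226]
t=19: [55, 55, 46, 54, 46, 46]
t=20: [157, 157, 144, 157, 145, 145]
t=21: [258, 258, 276, 259, 276, 276]
t=22: [69, 69, 94, 69, 93, 93]
t=23: [226, 226, 260, 227, 260, 260]
t=24: [46, 46, 54, 46, 55, 55]
t=25: [145, 145, 157, 144, 157, 157]
t=26: [276, 276, 259, 276, 258, 258]

Answer: a_4(3985) = 157
Key observation: The state at step 16, [276, 276, 259, 276, 258, 258], reappears at step 26: the system is in a cycle of period 10 from step 16 on.  Therefore the state at step 3985 equals the state at step 16 + ((3985 - 16) mod 10) = 25, which is [145, 145, 157, 144, 157, 157].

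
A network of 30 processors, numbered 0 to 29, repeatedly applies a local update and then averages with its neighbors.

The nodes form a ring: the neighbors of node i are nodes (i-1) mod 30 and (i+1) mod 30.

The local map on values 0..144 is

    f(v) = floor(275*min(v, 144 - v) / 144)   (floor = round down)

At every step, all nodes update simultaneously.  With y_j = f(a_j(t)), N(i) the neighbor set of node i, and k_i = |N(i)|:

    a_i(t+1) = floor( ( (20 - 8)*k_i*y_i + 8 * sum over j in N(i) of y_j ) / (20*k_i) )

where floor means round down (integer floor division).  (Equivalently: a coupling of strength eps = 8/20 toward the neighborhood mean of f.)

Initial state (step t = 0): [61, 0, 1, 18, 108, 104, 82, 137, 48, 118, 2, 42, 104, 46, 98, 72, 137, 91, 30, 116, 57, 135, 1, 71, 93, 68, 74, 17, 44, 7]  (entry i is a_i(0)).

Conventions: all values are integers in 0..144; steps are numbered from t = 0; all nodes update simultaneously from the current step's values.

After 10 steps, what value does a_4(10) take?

Answer: a_4(10) = 105

Derivation:
t=0: [61, 0, 1, 18, 108, 104, 82, 137, 48, 118, 2, 42, 104, 46, 98, 72, 137, 91, 30, 116, 57, 135, 1, 71, 93, 68, 74, 17, 44, 7]
t=1: [72, 23, 7, 34, 62, 82, 88, 49, 67, 48, 27, 63, 79, 84, 97, 102, 55, 74, 65, 64, 78, 32, 31, 100, 111, 123, 112, 62, 59, 47]
t=2: [108, 55, 29, 64, 107, 115, 105, 102, 113, 90, 72, 107, 121, 111, 92, 86, 105, 125, 125, 123, 112, 73, 64, 74, 62, 48, 68, 105, 108, 103]
t=3: [77, 87, 78, 98, 77, 61, 71, 74, 72, 101, 116, 78, 52, 66, 94, 100, 73, 43, 36, 43, 71, 117, 126, 127, 115, 104, 110, 83, 71, 74]
t=4: [124, 115, 114, 102, 116, 122, 130, 134, 125, 87, 73, 106, 109, 114, 99, 96, 114, 89, 73, 89, 107, 64, 37, 37, 54, 69, 76, 109, 130, 132]
t=5: [38, 52, 61, 70, 56, 41, 27, 23, 47, 99, 117, 83, 65, 64, 80, 83, 73, 101, 123, 104, 87, 101, 80, 76, 102, 125, 116, 70, 33, 26]
t=6: [72, 97, 116, 124, 105, 78, 54, 53, 79, 79, 70, 104, 122, 122, 120, 121, 120, 84, 55, 75, 96, 95, 115, 117, 81, 48, 65, 103, 74, 56]
t=7: [121, 91, 57, 48, 77, 111, 107, 106, 119, 125, 119, 80, 48, 42, 44, 43, 58, 98, 112, 117, 99, 85, 61, 65, 100, 103, 108, 98, 116, 117]
t=8: [56, 90, 103, 101, 107, 77, 69, 66, 49, 40, 59, 100, 95, 83, 82, 88, 99, 86, 64, 59, 83, 107, 116, 114, 90, 77, 73, 76, 59, 49]
t=9: [102, 98, 83, 78, 83, 116, 129, 120, 96, 86, 99, 91, 95, 111, 115, 104, 94, 107, 117, 114, 106, 75, 57, 65, 98, 123, 132, 126, 111, 99]
t=10: [82, 91, 112, 122, 105, 60, 36, 50, 85, 101, 93, 96, 88, 67, 60, 75, 86, 71, 56, 58, 80, 114, 115, 113, 85, 45, 28, 37, 61, 79]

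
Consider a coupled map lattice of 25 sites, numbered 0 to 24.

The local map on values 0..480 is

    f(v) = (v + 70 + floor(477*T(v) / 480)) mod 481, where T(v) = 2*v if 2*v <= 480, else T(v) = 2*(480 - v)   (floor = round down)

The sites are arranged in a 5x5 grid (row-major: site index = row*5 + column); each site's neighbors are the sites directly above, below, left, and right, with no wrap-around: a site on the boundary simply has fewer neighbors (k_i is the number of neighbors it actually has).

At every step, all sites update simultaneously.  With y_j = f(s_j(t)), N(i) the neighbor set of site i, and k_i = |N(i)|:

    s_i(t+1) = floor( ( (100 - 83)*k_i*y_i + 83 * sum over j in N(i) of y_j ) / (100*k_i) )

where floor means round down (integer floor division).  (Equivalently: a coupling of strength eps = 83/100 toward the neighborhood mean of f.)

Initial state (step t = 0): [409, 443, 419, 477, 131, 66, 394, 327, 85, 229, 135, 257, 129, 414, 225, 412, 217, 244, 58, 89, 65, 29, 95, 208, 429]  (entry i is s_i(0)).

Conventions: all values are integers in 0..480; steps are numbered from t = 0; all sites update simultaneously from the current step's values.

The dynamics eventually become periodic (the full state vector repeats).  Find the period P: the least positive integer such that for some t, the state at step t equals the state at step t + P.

Simulating step by step:
t=0: [409, 443, 419, 477, 131, 66, 394, 327, 85, 229, 135, 257, 129, 414, 225, 412, 217, 244, 58, 89, 65, 29, 95, 208, 429]
t=1: [178, 134, 131, 264, 221, 257, 208, 257, 199, 335, 271, 322, 273, 288, 249, 292, 223, 318, 244, 229, 166, 262, 244, 233, 246]
t=2: [335, 298, 366, 295, 247, 216, 299, 282, 247, 237, 259, 248, 253, 262, 256, 213, 248, 273, 267, 295, 237, 225, 271, 298, 282]
t=3: [236, 219, 241, 258, 278, 246, 258, 256, 278, 296, 258, 284, 282, 289, 279, 282, 269, 283, 266, 273, 252, 285, 263, 268, 251]
t=4: [275, 286, 278, 281, 268, 291, 276, 282, 270, 264, 277, 276, 267, 267, 261, 282, 264, 273, 269, 279, 267, 280, 269, 284, 278]
t=5: [259, 268, 263, 272, 274, 267, 263, 271, 273, 280, 264, 274, 272, 279, 277, 274, 270, 277, 271, 275, 267, 277, 268, 271, 265]
t=6: [279, 283, 276, 275, 270, 283, 277, 277, 270, 270, 275, 277, 271, 271, 268, 277, 271, 274, 271, 274, 271, 276, 272, 277, 274]
t=7: [263, 267, 268, 273, 273, 267, 266, 271, 273, 276, 267, 271, 271, 275, 274, 272, 270, 274, 272, 274, 270, 273, 270, 272, 270]
t=8: [279, 280, 276, 274, 271, 280, 277, 276, 272, 272, 276, 277, 273, 273, 271, 276, 273, 274, 272, 273, 273, 275, 273, 275, 273]
t=9: [266, 268, 269, 272, 273, 268, 267, 271, 272, 274, 268, 270, 271, 273, 273, 271, 270, 273, 272, 273, 270, 272, 271, 272, 272]
t=10: [278, 278, 275, 274, 273, 278, 277, 276, 273, 273, 276, 276, 274, 273, 272, 276, 274, 274, 273, 273, 274, 275, 273, 274, 273]
t=11: [268, 269, 270, 272, 272, 268, 269, 271, 272, 273, 269, 270, 271, 273, 273, 271, 270, 272, 272, 273, 270, 272, 271, 272, 272]
t=12: [277, 277, 275, 274, 273, 277, 276, 275, 273, 273, 276, 276, 274, 273, 273, 276, 274, 274, 273, 273, 274, 275, 274, 274, 273]
t=13: [269, 269, 270, 272, 272, 269, 269, 271, 272, 273, 269, 270, 271, 272, 273, 271, 270, 272, 272, 273, 270, 271, 271, 272, 272]
t=14: [277, 276, 275, 274, 273, 277, 276, 275, 274, 273, 276, 276, 274, 274, 273, 276, 275, 274, 273, 273, 275, 275, 274, 274, 273]
t=15: [269, 270, 271, 272, 272, 269, 270, 271, 272, 272, 269, 270, 271, 272, 272, 270, 270, 272, 272, 273, 270, 271, 271, 272, 272]
t=16: [276, 276, 275, 274, 274, 276, 276, 275, 274, 274, 276, 276, 274, 274, 273, 276, 275, 274, 273, 273, 275, 275, 274, 274, 273]
t=17: [270, 270, 271, 271, 272, 270, 270, 271, 271, 272, 270, 270, 271, 272, 272, 270, 270, 272, 272, 273, 270, 271, 271, 272, 272]
t=18: [276, 275, 275, 274, 274, 276, 275, 275, 274, 274, 276, 275, 274, 274, 273, 276, 275, 274, 273, 273, 275, 275, 274, 274, 273]
t=19: [270, 270, 271, 271, 272, 270, 270, 271, 271, 272, 270, 271, 271, 272, 272, 270, 271, 272, 272, 273, 270, 271, 271, 272, 272]
t=20: [276, 275, 275, 274, 274, 276, 275, 275, 274, 274, 275, 275, 274, 274, 273, 275, 275, 274, 273, 273, 275, 275, 274, 274, 273]
t=21: [270, 270, 271, 271, 272, 270, 270, 271, 271, 272, 270, 271, 271, 272, 272, 271, 271, 272, 272, 273, 271, 271, 271, 272, 272]
t=22: [276, 275, 275, 274, 274, 276, 275, 275, 274, 274, 275, 275, 274, 274, 273, 275, 274, 274, 273, 273, 275, 275, 274, 274, 273]
t=23: [270, 270, 271, 271, 272, 270, 270, 271, 271, 272, 270, 271, 271, 272, 272, 271, 271, 272, 272, 273, 271, 271, 271, 272, 272]

Answer: 2
Key observation: The state at step 21, [270, 270, 271, 271, 272, 270, 270, 271, 271, 272, 270, 271, 271, 272, 272, 271, 271, 272, 272, 273, 271, 271, 271, 272, 272], reappears at step 23 — and no state repeats earlier — so the cycle the system enters has period 2.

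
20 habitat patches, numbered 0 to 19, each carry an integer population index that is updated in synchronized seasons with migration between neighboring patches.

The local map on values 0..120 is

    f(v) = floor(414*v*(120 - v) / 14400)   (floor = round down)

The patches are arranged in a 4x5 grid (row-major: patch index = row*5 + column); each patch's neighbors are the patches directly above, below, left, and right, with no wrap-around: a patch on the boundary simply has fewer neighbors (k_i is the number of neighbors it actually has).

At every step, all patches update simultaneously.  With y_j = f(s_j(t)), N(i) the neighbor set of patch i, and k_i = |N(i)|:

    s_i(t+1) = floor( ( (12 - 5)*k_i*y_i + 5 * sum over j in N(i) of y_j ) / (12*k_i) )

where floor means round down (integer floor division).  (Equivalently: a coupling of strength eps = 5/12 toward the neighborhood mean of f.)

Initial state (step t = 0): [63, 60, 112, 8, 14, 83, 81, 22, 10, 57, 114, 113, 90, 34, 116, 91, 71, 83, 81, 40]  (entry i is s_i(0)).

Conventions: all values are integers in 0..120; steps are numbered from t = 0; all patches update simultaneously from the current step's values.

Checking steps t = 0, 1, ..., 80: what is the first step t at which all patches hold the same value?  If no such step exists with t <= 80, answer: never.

Simulating step by step:
t=0: [63, 60, 112, 8, 14, 83, 81, 22, 10, 57, 114, 113, 90, 34, 116, 91, 71, 83, 81, 40]  (not all equal)
t=1: [99, 90, 40, 28, 51, 80, 81, 58, 46, 72, 36, 42, 71, 70, 46, 68, 84, 88, 89, 75]  (not all equal)
t=2: [69, 78, 88, 83, 94, 86, 90, 99, 95, 98, 90, 92, 97, 97, 97, 94, 88, 83, 84, 93]  (not all equal)
t=3: [96, 90, 80, 81, 71, 84, 77, 64, 68, 63, 76, 74, 67, 66, 64, 73, 78, 83, 81, 73]  (not all equal)
t=4: [72, 80, 91, 93, 98, 85, 93, 100, 100, 102, 95, 96, 100, 100, 102, 96, 94, 91, 92, 97]  (not all equal)
t=5: [94, 87, 74, 68, 61, 82, 73, 60, 58, 53, 69, 66, 59, 58, 54, 67, 69, 71, 70, 63]  (not all equal)
t=6: [76, 84, 96, 101, 102, 89, 96, 101, 102, 102, 99, 101, 102, 102, 102, 101, 101, 100, 100, 102]  (not all equal)
t=7: [90, 81, 65, 55, 52, 76, 67, 56, 52, 52, 60, 56, 53, 52, 52, 55, 55, 56, 55, 53]  (not all equal)
t=8: [83, 91, 100, 101, 101, 95, 100, 102, 101, 101, 101, 102, 102, 101, 101, 102, 102, 102, 102, 101]  (not all equal)
t=9: [81, 71, 58, 55, 55, 67, 58, 53, 54, 55, 55, 52, 52, 54, 55, 52, 52, 52, 52, 54]  (not all equal)
t=10: [94, 99, 102, 102, 102, 100, 102, 102, 102, 102, 101, 101, 101, 101, 102, 101, 101, 101, 101, 101]  (not all equal)
t=11: [65, 58, 52, 52, 52, 57, 53, 52, 52, 52, 55, 54, 54, 54, 52, 55, 55, 55, 55, 54]  (not all equal)
t=12: [102, 102, 101, 101, 101, 102, 102, 101, 101, 101, 102, 102, 101, 101, 101, 102, 102, 102, 102, 101]  (not all equal)
t=13: [52, 52, 54, 55, 55, 52, 52, 54, 55, 55, 52, 52, 54, 54, 55, 52, 52, 52, 52, 54]  (not all equal)
t=14: [101, 101, 101, 102, 102, 101, 101, 101, 102, 102, 101, 101, 101, 101, 102, 101, 101, 101, 101, 101]  (not all equal)
t=15: [55, 55, 54, 52, 52, 55, 55, 54, 52, 52, 55, 55, 55, 54, 52, 55, 55, 55, 55, 54]  (not all equal)
t=16: [102, 102, 101, 101, 101, 102, 102, 101, 101, 101, 102, 102, 102, 101, 101, 102, 102, 102, 102, 101]  (not all equal)
t=17: [52, 52, 54, 55, 55, 52, 52, 54, 55, 55, 52, 52, 52, 54, 55, 52, 52, 52, 52, 54]  (not all equal)
t=18: [101, 101, 101, 102, 102, 101, 101, 101, 102, 102, 101, 101, 101, 101, 102, 101, 101, 101, 101, 101]  (not all equal)

Answer: never
Key observation: The state at step 14 reappears at step 18 — the system is in a cycle of period 4 from step 14 on.  No step 0..18 is synchronized, and the cycle repeats forever, so no step up to 80 (or ever) has all patches equal.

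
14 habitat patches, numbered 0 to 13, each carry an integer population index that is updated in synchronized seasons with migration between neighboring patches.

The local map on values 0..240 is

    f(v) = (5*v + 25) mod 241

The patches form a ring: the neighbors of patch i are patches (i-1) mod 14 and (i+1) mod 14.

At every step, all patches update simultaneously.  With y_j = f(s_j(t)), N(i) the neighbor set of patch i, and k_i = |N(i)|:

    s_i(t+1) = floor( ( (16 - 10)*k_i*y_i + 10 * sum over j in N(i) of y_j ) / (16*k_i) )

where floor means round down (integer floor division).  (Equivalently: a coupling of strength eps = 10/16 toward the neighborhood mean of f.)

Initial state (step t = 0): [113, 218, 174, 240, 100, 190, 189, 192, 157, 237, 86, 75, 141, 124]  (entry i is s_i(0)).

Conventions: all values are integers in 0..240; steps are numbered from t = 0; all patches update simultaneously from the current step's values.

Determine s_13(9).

Simulating step by step:
t=0: [113, 218, 174, 240, 100, 190, 189, 192, 157, 237, 86, 75, 141, 124]
t=1: [138, 144, 117, 74, 25, 19, 12, 36, 40, 95, 131, 128, 103, 97]
t=2: [103, 121, 103, 144, 141, 118, 133, 173, 154, 138, 137, 148, 87, 101]
t=3: [83, 91, 74, 28, 51, 117, 171, 150, 152, 181, 171, 155, 110, 104]
t=4: [169, 199, 184, 122, 106, 109, 115, 87, 104, 146, 147, 107, 78, 114]
t=5: [107, 136, 148, 149, 102, 92, 140, 138, 102, 43, 48, 95, 124, 142]
t=6: [102, 121, 100, 47, 35, 18, 74, 104, 167, 114, 89, 65, 70, 79]
t=7: [122, 85, 68, 83, 116, 153, 113, 114, 106, 156, 155, 154, 140, 125]
t=8: [175, 164, 174, 151, 129, 97, 96, 98, 88, 77, 77, 51, 75, 111]
t=9: [135, 154, 120, 133, 97, 76, 27, 89, 147, 186, 128, 117, 102, 141]

Answer: s_13(9) = 141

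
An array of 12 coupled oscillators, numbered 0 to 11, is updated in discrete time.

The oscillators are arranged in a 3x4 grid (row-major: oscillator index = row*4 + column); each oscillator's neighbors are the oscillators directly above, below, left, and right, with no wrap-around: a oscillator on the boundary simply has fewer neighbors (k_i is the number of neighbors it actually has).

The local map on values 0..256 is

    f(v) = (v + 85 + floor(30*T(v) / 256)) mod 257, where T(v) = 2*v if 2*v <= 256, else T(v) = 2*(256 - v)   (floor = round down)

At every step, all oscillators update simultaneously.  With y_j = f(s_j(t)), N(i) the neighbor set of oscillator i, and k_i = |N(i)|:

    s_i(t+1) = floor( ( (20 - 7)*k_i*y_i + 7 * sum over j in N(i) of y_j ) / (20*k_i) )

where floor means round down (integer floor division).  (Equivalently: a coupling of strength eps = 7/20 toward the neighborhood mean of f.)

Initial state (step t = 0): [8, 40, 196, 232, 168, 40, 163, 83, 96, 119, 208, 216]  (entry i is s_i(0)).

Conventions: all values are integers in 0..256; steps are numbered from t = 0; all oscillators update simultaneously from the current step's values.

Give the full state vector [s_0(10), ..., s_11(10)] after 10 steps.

Answer: [221, 216, 208, 208, 216, 214, 213, 209, 82, 88, 208, 216]

Derivation:
t=0: [8, 40, 196, 232, 168, 40, 163, 83, 96, 119, 208, 216]
t=1: [87, 118, 49, 81, 60, 121, 43, 136, 175, 194, 65, 75]
t=2: [192, 216, 158, 188, 155, 201, 159, 220, 47, 72, 148, 187]
t=3: [33, 44, 16, 31, 29, 47, 15, 44, 124, 134, 25, 30]
t=4: [126, 133, 110, 122, 137, 146, 110, 130, 218, 218, 129, 123]
t=5: [242, 243, 224, 233, 226, 233, 227, 239, 88, 99, 217, 238]
t=6: [71, 71, 61, 65, 78, 78, 61, 68, 172, 171, 74, 67]
t=7: [173, 171, 161, 164, 161, 164, 163, 166, 47, 55, 154, 168]
t=8: [18, 16, 12, 13, 27, 25, 11, 14, 121, 117, 24, 13]
t=9: [108, 105, 99, 100, 129, 122, 101, 101, 212, 202, 124, 103]
t=10: [221, 216, 208, 208, 216, 214, 213, 209, 82, 88, 208, 216]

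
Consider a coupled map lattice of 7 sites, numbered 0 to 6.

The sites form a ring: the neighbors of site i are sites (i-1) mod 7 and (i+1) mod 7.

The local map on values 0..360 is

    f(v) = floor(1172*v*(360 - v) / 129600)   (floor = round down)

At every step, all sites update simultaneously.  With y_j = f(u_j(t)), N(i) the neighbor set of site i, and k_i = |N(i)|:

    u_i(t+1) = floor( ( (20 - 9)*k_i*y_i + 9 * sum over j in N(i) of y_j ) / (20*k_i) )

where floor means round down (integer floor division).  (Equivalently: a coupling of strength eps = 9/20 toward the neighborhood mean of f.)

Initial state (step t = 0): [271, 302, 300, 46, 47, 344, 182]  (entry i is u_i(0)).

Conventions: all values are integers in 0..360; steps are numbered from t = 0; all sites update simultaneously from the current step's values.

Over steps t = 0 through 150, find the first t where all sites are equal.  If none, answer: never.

Answer: 10
Key observation: Synchronization is absorbing here: once all sites are equal they stay equal, and step 10 is the first all-equal step.

Derivation:
t=0: [271, 302, 300, 46, 47, 344, 182]  (not all equal)
t=1: [221, 172, 153, 137, 113, 122, 220]  (not all equal)
t=2: [280, 287, 285, 272, 259, 263, 274]  (not all equal)
t=3: [201, 192, 197, 215, 230, 227, 214]  (not all equal)
t=4: [287, 290, 288, 280, 273, 274, 281]  (not all equal)
t=5: [190, 185, 189, 201, 211, 210, 200]  (not all equal)
t=6: [291, 292, 291, 288, 285, 285, 288]  (not all equal)
t=7: [181, 179, 181, 187, 191, 191, 187]  (not all equal)
t=8: [292, 292, 292, 291, 291, 291, 291]  (not all equal)
t=9: [179, 179, 179, 180, 181, 181, 180]  (not all equal)
t=10: [292, 292, 292, 292, 292, 292, 292]  (all equal)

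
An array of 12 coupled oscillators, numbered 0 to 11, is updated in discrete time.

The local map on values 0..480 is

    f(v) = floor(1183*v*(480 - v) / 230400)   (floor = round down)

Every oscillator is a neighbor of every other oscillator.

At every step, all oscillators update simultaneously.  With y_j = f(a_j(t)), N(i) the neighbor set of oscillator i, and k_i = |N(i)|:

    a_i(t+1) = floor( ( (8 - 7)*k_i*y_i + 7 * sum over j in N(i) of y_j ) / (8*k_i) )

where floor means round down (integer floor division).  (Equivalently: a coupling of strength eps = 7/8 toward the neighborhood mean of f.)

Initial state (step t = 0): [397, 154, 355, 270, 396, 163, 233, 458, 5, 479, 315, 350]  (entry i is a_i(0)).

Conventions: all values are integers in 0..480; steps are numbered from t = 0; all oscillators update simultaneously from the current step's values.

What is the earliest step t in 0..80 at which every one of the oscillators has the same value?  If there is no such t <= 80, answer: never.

Answer: 2
Key observation: Synchronization is absorbing here: once all oscillators are equal they stay equal, and step 2 is the first all-equal step.

Derivation:
t=0: [397, 154, 355, 270, 396, 163, 233, 458, 5, 479, 315, 350]  (not all equal)
t=1: [185, 189, 188, 191, 185, 190, 191, 180, 178, 178, 190, 188]  (not all equal)
t=2: [280, 280, 280, 280, 280, 280, 280, 280, 280, 280, 280, 280]  (all equal)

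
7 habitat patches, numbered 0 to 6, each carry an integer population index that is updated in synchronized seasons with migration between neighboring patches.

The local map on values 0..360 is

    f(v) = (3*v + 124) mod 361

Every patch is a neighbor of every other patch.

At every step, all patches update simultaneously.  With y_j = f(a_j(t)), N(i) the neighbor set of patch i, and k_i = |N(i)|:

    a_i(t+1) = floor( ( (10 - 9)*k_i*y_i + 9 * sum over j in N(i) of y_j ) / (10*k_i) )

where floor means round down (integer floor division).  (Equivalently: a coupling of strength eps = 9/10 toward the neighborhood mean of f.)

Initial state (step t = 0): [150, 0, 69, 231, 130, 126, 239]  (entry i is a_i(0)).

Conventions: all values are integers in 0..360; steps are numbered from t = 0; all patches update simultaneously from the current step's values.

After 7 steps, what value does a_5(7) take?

Simulating step by step:
t=0: [150, 0, 69, 231, 130, 126, 239]
t=1: [165, 170, 159, 171, 168, 169, 170]
t=2: [265, 264, 266, 264, 265, 265, 264]
t=3: [196, 196, 195, 196, 196, 196, 196]
t=4: [350, 350, 350, 350, 350, 350, 350]
t=5: [91, 91, 91, 91, 91, 91, 91]
t=6: [36, 36, 36, 36, 36, 36, 36]
t=7: [232, 232, 232, 232, 232, 232, 232]

Answer: a_5(7) = 232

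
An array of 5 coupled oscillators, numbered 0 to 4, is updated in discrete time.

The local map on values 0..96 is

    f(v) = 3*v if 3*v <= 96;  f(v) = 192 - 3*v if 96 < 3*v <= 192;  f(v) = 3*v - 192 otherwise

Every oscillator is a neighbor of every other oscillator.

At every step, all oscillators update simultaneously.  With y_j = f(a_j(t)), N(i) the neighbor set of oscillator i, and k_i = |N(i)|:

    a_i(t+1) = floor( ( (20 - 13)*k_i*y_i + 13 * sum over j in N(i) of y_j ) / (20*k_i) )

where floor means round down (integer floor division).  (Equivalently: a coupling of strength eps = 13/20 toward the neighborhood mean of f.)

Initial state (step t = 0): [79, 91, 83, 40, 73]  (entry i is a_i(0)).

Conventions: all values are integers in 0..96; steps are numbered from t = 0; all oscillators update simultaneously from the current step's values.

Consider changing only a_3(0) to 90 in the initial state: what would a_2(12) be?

Simulating step by step:
t=0: [79, 91, 83, 90, 73]
t=1: [55, 61, 57, 61, 51]
t=2: [22, 18, 21, 18, 24]
t=3: [62, 60, 62, 60, 63]
t=4: [7, 8, 7, 8, 6]
t=5: [21, 22, 21, 22, 20]
t=6: [63, 64, 63, 64, 62]
t=7: [2, 1, 2, 1, 3]
t=8: [5, 4, 5, 4, 6]
t=9: [14, 13, 14, 13, 15]
t=10: [41, 40, 41, 40, 42]
t=11: [69, 70, 69, 70, 68]
t=12: [15, 16, 15, 16, 14]

Answer: a_2(12) = 15
Key observation: This trace re-runs the system from the modified initial state.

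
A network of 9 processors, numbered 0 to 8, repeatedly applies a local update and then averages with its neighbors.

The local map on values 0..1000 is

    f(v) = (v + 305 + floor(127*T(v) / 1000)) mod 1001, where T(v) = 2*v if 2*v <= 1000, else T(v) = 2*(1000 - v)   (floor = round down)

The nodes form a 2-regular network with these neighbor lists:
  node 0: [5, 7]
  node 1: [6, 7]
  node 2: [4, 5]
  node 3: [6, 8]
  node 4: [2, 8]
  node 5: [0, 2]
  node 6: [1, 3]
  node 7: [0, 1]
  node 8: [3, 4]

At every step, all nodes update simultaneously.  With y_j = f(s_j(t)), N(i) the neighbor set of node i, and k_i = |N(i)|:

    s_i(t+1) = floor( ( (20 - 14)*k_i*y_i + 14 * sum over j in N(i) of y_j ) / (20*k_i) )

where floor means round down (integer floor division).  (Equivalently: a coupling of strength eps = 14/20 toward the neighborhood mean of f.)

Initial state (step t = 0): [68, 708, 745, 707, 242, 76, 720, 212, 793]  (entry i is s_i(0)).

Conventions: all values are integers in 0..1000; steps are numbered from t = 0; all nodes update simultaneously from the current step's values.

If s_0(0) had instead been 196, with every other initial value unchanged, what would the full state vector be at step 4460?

Simulating step by step:
t=0: [196, 708, 745, 707, 242, 76, 720, 212, 793]
t=1: [504, 258, 386, 110, 274, 352, 88, 393, 287]
t=2: [820, 612, 724, 510, 702, 826, 499, 785, 580]
t=3: [161, 379, 118, 954, 405, 145, 612, 106, 654]
t=4: [474, 391, 589, 101, 417, 481, 371, 581, 391]
t=5: [934, 855, 906, 677, 875, 936, 660, 890, 678]
t=6: [243, 153, 233, 58, 166, 247, 105, 223, 114]
t=7: [602, 505, 573, 422, 519, 606, 436, 561, 445]
t=8: [347, 920, 630, 850, 930, 350, 874, 622, 881]
t=9: [489, 154, 356, 206, 160, 491, 215, 351, 219]
t=10: [858, 611, 724, 572, 617, 860, 543, 719, 547]
t=11: [161, 374, 105, 971, 378, 163, 638, 102, 641]
t=12: [481, 394, 581, 108, 398, 482, 379, 577, 382]
t=13: [936, 858, 897, 679, 862, 937, 667, 894, 670]
t=14: [245, 157, 228, 58, 159, 246, 108, 226, 109]
t=15: [603, 510, 567, 421, 512, 604, 439, 565, 440]
t=16: [347, 923, 626, 848, 924, 348, 876, 625, 877]
t=17: [489, 156, 353, 205, 156, 489, 215, 352, 216]
t=18: [857, 612, 720, 570, 612, 858, 543, 720, 544]
t=19: [161, 374, 102, 970, 374, 161, 638, 102, 638]
t=20: [480, 394, 577, 107, 394, 480, 378, 577, 378]
t=21: [935, 858, 893, 677, 858, 935, 667, 893, 667]
t=22: [244, 157, 225, 57, 157, 244, 107, 225, 107]
t=23: [601, 509, 564, 420, 509, 601, 438, 564, 438]
t=24: [346, 922, 624, 847, 922, 346, 875, 624, 875]
t=25: [487, 155, 350, 203, 155, 487, 214, 350, 214]
t=26: [854, 610, 717, 568, 610, 854, 542, 717, 542]
t=27: [158, 373, 100, 968, 373, 158, 637, 100, 637]
t=28: [477, 393, 575, 107, 393, 477, 378, 575, 378]
t=29: [932, 857, 891, 677, 857, 932, 666, 891, 666]
t=30: [242, 155, 224, 56, 155, 242, 107, 224, 107]
t=31: [599, 508, 562, 419, 508, 599, 437, 562, 437]
t=32: [344, 921, 622, 845, 921, 344, 874, 622, 874]
t=33: [486, 154, 349, 203, 154, 486, 214, 349, 214]
t=34: [853, 609, 716, 568, 609, 853, 541, 716, 541]
t=35: [158, 372, 99, 968, 372, 158, 636, 99, 636]
t=36: [477, 392, 574, 106, 392, 477, 377, 574, 377]
t=37: [932, 856, 890, 675, 856, 932, 664, 890, 664]
t=38: [241, 154, 223, 55, 154, 241, 105, 223, 105]
t=39: [598, 506, 561, 417, 506, 598, 435, 561, 435]
t=40: [344, 920, 622, 843, 920, 344, 872, 622, 872]
t=41: [486, 153, 349, 201, 153, 486, 212, 349, 212]
t=42: [853, 608, 716, 566, 608, 853, 539, 716, 539]
t=43: [158, 371, 99, 967, 371, 158, 635, 99, 635]
t=44: [477, 392, 574, 105, 392, 477, 376, 574, 376]
t=45: [932, 855, 890, 674, 855, 932, 664, 890, 664]
t=46: [241, 154, 223, 55, 154, 241, 105, 223, 105]

Answer: [477, 392, 574, 105, 392, 477, 376, 574, 376]
Key observation: The state at step 38, [241, 154, 223, 55, 154, 241, 105, 223, 105], reappears at step 46: the system is in a cycle of period 8 from step 38 on.  Therefore the state at step 4460 equals the state at step 38 + ((4460 - 38) mod 8) = 44, which is [477, 392, 574, 105, 392, 477, 376, 574, 376].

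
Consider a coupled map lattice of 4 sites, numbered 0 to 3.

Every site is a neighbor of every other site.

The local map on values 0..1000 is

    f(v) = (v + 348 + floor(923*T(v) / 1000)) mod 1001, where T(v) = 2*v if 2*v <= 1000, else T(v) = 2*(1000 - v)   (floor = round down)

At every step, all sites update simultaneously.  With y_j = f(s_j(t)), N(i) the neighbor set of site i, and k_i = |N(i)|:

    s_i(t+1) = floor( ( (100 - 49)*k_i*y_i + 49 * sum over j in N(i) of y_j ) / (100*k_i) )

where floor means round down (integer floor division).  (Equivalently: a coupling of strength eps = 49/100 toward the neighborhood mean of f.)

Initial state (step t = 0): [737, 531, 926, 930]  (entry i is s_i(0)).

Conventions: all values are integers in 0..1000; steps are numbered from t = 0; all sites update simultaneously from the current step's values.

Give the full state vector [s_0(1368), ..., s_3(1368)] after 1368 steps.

Simulating step by step:
t=0: [737, 531, 926, 930]
t=1: [544, 604, 489, 488]
t=2: [725, 707, 727, 726]
t=3: [580, 586, 580, 580]
t=4: [701, 699, 701, 701]
t=5: [599, 600, 599, 599]
t=6: [685, 685, 685, 685]
t=7: [613, 613, 613, 613]
t=8: [674, 674, 674, 674]
t=9: [622, 622, 622, 622]
t=10: [666, 666, 666, 666]
t=11: [629, 629, 629, 629]
t=12: [660, 660, 660, 660]
t=13: [634, 634, 634, 634]
t=14: [656, 656, 656, 656]
t=15: [638, 638, 638, 638]
t=16: [653, 653, 653, 653]
t=17: [640, 640, 640, 640]
t=18: [651, 651, 651, 651]
t=19: [642, 642, 642, 642]
t=20: [649, 649, 649, 649]
t=21: [643, 643, 643, 643]
t=22: [649, 649, 649, 649]

Answer: [649, 649, 649, 649]
Key observation: The state at step 20, [649, 649, 649, 649], reappears at step 22: the system is in a cycle of period 2 from step 20 on.  Therefore the state at step 1368 equals the state at step 20 + ((1368 - 20) mod 2) = 20, which is [649, 649, 649, 649].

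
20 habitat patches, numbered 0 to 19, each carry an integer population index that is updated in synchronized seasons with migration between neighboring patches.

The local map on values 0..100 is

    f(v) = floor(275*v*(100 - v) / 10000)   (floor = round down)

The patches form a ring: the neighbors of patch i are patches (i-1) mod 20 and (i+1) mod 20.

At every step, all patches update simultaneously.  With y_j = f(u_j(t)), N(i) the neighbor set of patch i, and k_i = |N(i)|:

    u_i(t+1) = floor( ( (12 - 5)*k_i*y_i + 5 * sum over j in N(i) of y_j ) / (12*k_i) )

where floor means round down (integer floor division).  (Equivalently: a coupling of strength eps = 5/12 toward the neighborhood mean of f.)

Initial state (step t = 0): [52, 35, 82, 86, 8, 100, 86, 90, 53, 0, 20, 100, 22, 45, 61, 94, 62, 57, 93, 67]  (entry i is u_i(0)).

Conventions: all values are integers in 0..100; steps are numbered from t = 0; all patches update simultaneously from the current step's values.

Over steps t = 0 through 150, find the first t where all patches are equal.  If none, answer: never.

Answer: never
Key observation: The state at step 7 reappears at step 9 — the system is in a cycle of period 2 from step 7 on.  No step 0..9 is synchronized, and the cycle repeats forever, so no step up to 150 (or ever) has all patches equal.

Derivation:
t=0: [52, 35, 82, 86, 8, 100, 86, 90, 53, 0, 20, 100, 22, 45, 61, 94, 62, 57, 93, 67]  (not all equal)
t=1: [65, 58, 43, 31, 18, 11, 24, 35, 44, 23, 25, 18, 41, 63, 55, 35, 54, 55, 36, 52]  (not all equal)
t=2: [64, 65, 64, 56, 40, 33, 47, 60, 62, 52, 48, 47, 60, 65, 65, 64, 66, 66, 65, 65]  (not all equal)
t=3: [62, 62, 63, 65, 64, 62, 65, 66, 65, 67, 68, 67, 65, 62, 62, 62, 61, 61, 61, 62]  (not all equal)
t=4: [64, 64, 63, 62, 63, 63, 62, 61, 61, 60, 59, 60, 62, 63, 64, 64, 64, 65, 64, 64]  (not all equal)
t=5: [63, 63, 63, 64, 64, 64, 64, 64, 65, 65, 66, 65, 64, 63, 63, 63, 62, 62, 62, 63]  (not all equal)
t=6: [64, 64, 63, 63, 63, 63, 63, 62, 62, 61, 61, 62, 63, 63, 64, 64, 64, 64, 64, 64]  (not all equal)
t=7: [63, 63, 63, 64, 64, 64, 64, 64, 64, 64, 64, 64, 64, 63, 63, 63, 63, 63, 63, 63]  (not all equal)
t=8: [64, 64, 63, 63, 63, 63, 63, 63, 63, 63, 63, 63, 63, 63, 64, 64, 64, 64, 64, 64]  (not all equal)
t=9: [63, 63, 63, 64, 64, 64, 64, 64, 64, 64, 64, 64, 64, 63, 63, 63, 63, 63, 63, 63]  (not all equal)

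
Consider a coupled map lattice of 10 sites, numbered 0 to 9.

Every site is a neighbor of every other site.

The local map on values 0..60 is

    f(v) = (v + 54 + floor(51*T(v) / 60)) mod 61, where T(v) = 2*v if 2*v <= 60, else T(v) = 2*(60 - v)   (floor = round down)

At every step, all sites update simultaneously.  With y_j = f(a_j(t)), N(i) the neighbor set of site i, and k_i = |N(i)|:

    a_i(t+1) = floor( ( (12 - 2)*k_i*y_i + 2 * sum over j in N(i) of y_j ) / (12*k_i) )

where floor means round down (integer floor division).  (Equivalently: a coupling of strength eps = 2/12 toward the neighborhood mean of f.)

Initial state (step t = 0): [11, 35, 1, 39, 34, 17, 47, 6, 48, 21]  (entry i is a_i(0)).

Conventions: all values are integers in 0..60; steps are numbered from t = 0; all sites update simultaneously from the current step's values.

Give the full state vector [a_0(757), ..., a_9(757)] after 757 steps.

Answer: [55, 55, 55, 55, 55, 55, 55, 55, 55, 55]
Key observation: The state at step 11, [55, 55, 55, 55, 55, 55, 55, 55, 55, 55], reappears at step 13: the system is in a cycle of period 2 from step 11 on.  Therefore the state at step 757 equals the state at step 11 + ((757 - 11) mod 2) = 11, which is [55, 55, 55, 55, 55, 55, 55, 55, 55, 55].

Derivation:
t=0: [11, 35, 1, 39, 34, 17, 47, 6, 48, 21]
t=1: [21, 11, 49, 8, 11, 34, 4, 11, 3, 43]
t=2: [43, 21, 52, 15, 21, 11, 6, 21, 4, 6]
t=3: [7, 45, 52, 32, 45, 23, 12, 45, 7, 12]
t=4: [12, 5, 51, 12, 5, 48, 24, 5, 12, 24]
t=5: [25, 9, 53, 25, 9, 4, 51, 9, 25, 51]
t=6: [56, 21, 54, 56, 21, 10, 55, 21, 56, 55]
t=7: [54, 49, 55, 54, 49, 25, 54, 49, 54, 54]
t=8: [57, 59, 56, 57, 59, 59, 57, 59, 57, 57]
t=9: [54, 53, 54, 54, 53, 53, 54, 53, 54, 54]
t=10: [57, 57, 57, 57, 57, 57, 57, 57, 57, 57]
t=11: [55, 55, 55, 55, 55, 55, 55, 55, 55, 55]
t=12: [56, 56, 56, 56, 56, 56, 56, 56, 56, 56]
t=13: [55, 55, 55, 55, 55, 55, 55, 55, 55, 55]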